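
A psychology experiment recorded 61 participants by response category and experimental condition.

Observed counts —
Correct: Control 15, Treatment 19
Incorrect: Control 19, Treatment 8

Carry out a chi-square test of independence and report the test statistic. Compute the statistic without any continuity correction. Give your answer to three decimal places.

Row totals: 34, 27. Column totals: 34, 27. Grand total N = 61.
Expected counts (row total × column total / N):
  Correct, Control: 34×34/61 = 18.9508
  Correct, Treatment: 34×27/61 = 15.0492
  Incorrect, Control: 27×34/61 = 15.0492
  Incorrect, Treatment: 27×27/61 = 11.9508
Contributions (O − E)²/E:
  (15 − 18.9508)²/18.9508 = 0.8236
  (19 − 15.0492)²/15.0492 = 1.0372
  (19 − 15.0492)²/15.0492 = 1.0372
  (8 − 11.9508)²/11.9508 = 1.3061
χ² = 0.8236 + 1.0372 + 1.0372 + 1.3061 = 4.204

4.204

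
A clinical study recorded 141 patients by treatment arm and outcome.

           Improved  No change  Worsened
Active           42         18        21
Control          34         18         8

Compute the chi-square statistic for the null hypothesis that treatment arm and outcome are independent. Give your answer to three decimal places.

3.622

Row totals: 81, 60. Column totals: 76, 36, 29. Grand total N = 141.
Expected counts (row total × column total / N):
  Active, Improved: 81×76/141 = 43.6596
  Active, No change: 81×36/141 = 20.6809
  Active, Worsened: 81×29/141 = 16.6596
  Control, Improved: 60×76/141 = 32.3404
  Control, No change: 60×36/141 = 15.3191
  Control, Worsened: 60×29/141 = 12.3404
Contributions (O − E)²/E:
  (42 − 43.6596)²/43.6596 = 0.0631
  (18 − 20.6809)²/20.6809 = 0.3475
  (21 − 16.6596)²/16.6596 = 1.1308
  (34 − 32.3404)²/32.3404 = 0.0852
  (18 − 15.3191)²/15.3191 = 0.4692
  (8 − 12.3404)²/12.3404 = 1.5266
χ² = 0.0631 + 0.3475 + 1.1308 + 0.0852 + 0.4692 + 1.5266 = 3.622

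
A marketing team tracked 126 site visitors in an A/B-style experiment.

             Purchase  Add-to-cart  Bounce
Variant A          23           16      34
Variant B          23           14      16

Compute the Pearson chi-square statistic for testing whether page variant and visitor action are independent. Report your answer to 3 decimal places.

Row totals: 73, 53. Column totals: 46, 30, 50. Grand total N = 126.
Expected counts (row total × column total / N):
  Variant A, Purchase: 73×46/126 = 26.6508
  Variant A, Add-to-cart: 73×30/126 = 17.3810
  Variant A, Bounce: 73×50/126 = 28.9683
  Variant B, Purchase: 53×46/126 = 19.3492
  Variant B, Add-to-cart: 53×30/126 = 12.6190
  Variant B, Bounce: 53×50/126 = 21.0317
Contributions (O − E)²/E:
  (23 − 26.6508)²/26.6508 = 0.5001
  (16 − 17.3810)²/17.3810 = 0.1097
  (34 − 28.9683)²/28.9683 = 0.8740
  (23 − 19.3492)²/19.3492 = 0.6888
  (14 − 12.6190)²/12.6190 = 0.1511
  (16 − 21.0317)²/21.0317 = 1.2038
χ² = 0.5001 + 0.1097 + 0.8740 + 0.6888 + 0.1511 + 1.2038 = 3.528

3.528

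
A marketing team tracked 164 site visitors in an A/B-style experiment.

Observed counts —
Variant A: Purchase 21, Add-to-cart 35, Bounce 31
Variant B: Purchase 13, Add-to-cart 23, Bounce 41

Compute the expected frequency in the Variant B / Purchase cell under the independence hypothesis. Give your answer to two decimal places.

15.96

Row total (Variant B) = 77; column total (Purchase) = 34; grand total N = 164.
Expected count = (row total × column total) / N = 77 × 34 / 164 = 15.96.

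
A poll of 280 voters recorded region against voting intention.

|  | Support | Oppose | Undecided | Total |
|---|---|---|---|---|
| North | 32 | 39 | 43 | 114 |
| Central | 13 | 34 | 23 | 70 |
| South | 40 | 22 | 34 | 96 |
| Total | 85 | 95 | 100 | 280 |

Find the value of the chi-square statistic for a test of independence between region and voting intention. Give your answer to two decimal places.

Grand total N = 280.
Expected counts (row total × column total / N):
  North, Support: 114×85/280 = 34.607
  North, Oppose: 114×95/280 = 38.679
  North, Undecided: 114×100/280 = 40.714
  Central, Support: 70×85/280 = 21.250
  Central, Oppose: 70×95/280 = 23.750
  Central, Undecided: 70×100/280 = 25.000
  South, Support: 96×85/280 = 29.143
  South, Oppose: 96×95/280 = 32.571
  South, Undecided: 96×100/280 = 34.286
Contributions (O − E)²/E:
  (32 − 34.607)²/34.607 = 0.1964
  (39 − 38.679)²/38.679 = 0.0027
  (43 − 40.714)²/40.714 = 0.1284
  (13 − 21.250)²/21.250 = 3.2029
  (34 − 23.750)²/23.750 = 4.4237
  (23 − 25.000)²/25.000 = 0.1600
  (40 − 29.143)²/29.143 = 4.0447
  (22 − 32.571)²/32.571 = 3.4308
  (34 − 34.286)²/34.286 = 0.0024
χ² = 0.1964 + 0.0027 + 0.1284 + 3.2029 + 4.4237 + 0.1600 + 4.0447 + 3.4308 + 0.0024 = 15.59

15.59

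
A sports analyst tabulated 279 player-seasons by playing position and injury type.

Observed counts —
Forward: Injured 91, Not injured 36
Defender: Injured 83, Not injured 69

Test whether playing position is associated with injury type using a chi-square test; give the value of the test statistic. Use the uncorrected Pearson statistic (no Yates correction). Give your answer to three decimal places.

8.568

Row totals: 127, 152. Column totals: 174, 105. Grand total N = 279.
Expected counts (row total × column total / N):
  Forward, Injured: 127×174/279 = 79.2043
  Forward, Not injured: 127×105/279 = 47.7957
  Defender, Injured: 152×174/279 = 94.7957
  Defender, Not injured: 152×105/279 = 57.2043
Contributions (O − E)²/E:
  (91 − 79.2043)²/79.2043 = 1.7567
  (36 − 47.7957)²/47.7957 = 2.9111
  (83 − 94.7957)²/94.7957 = 1.4678
  (69 − 57.2043)²/57.2043 = 2.4323
χ² = 1.7567 + 2.9111 + 1.4678 + 2.4323 = 8.568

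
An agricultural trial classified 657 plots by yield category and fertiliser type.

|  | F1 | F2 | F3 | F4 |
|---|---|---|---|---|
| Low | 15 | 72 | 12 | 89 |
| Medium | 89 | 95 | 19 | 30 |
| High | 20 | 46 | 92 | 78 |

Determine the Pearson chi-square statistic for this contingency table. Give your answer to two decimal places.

213.94

Row totals: 188, 233, 236. Column totals: 124, 213, 123, 197. Grand total N = 657.
Expected counts (row total × column total / N):
  Low, F1: 188×124/657 = 35.4825
  Low, F2: 188×213/657 = 60.9498
  Low, F3: 188×123/657 = 35.1963
  Low, F4: 188×197/657 = 56.3714
  Medium, F1: 233×124/657 = 43.9756
  Medium, F2: 233×213/657 = 75.5388
  Medium, F3: 233×123/657 = 43.6210
  Medium, F4: 233×197/657 = 69.8645
  High, F1: 236×124/657 = 44.5419
  High, F2: 236×213/657 = 76.5114
  High, F3: 236×123/657 = 44.1826
  High, F4: 236×197/657 = 70.7641
Contributions (O − E)²/E:
  (15 − 35.4825)²/35.4825 = 11.8237
  (72 − 60.9498)²/60.9498 = 2.0034
  (12 − 35.1963)²/35.1963 = 15.2876
  (89 − 56.3714)²/56.3714 = 18.8859
  (89 − 43.9756)²/43.9756 = 46.0982
  (95 − 75.5388)²/75.5388 = 5.0138
  (19 − 43.6210)²/43.6210 = 13.8968
  (30 − 69.8645)²/69.8645 = 22.7466
  (20 − 44.5419)²/44.5419 = 13.5222
  (46 − 76.5114)²/76.5114 = 12.1674
  (92 − 44.1826)²/44.1826 = 51.7512
  (78 − 70.7641)²/70.7641 = 0.7399
χ² = 11.8237 + 2.0034 + 15.2876 + 18.8859 + 46.0982 + 5.0138 + 13.8968 + 22.7466 + 13.5222 + 12.1674 + 51.7512 + 0.7399 = 213.94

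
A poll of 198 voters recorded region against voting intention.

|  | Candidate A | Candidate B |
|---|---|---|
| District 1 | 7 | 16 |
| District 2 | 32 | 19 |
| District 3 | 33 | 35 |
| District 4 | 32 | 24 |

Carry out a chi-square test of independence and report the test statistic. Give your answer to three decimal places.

7.551

Row totals: 23, 51, 68, 56. Column totals: 104, 94. Grand total N = 198.
Expected counts (row total × column total / N):
  District 1, Candidate A: 23×104/198 = 12.0808
  District 1, Candidate B: 23×94/198 = 10.9192
  District 2, Candidate A: 51×104/198 = 26.7879
  District 2, Candidate B: 51×94/198 = 24.2121
  District 3, Candidate A: 68×104/198 = 35.7172
  District 3, Candidate B: 68×94/198 = 32.2828
  District 4, Candidate A: 56×104/198 = 29.4141
  District 4, Candidate B: 56×94/198 = 26.5859
Contributions (O − E)²/E:
  (7 − 12.0808)²/12.0808 = 2.1368
  (16 − 10.9192)²/10.9192 = 2.3641
  (32 − 26.7879)²/26.7879 = 1.0141
  (19 − 24.2121)²/24.2121 = 1.1220
  (33 − 35.7172)²/35.7172 = 0.2067
  (35 − 32.2828)²/32.2828 = 0.2287
  (32 − 29.4141)²/29.4141 = 0.2273
  (24 − 26.5859)²/26.5859 = 0.2515
χ² = 2.1368 + 2.3641 + 1.0141 + 1.1220 + 0.2067 + 0.2287 + 0.2273 + 0.2515 = 7.551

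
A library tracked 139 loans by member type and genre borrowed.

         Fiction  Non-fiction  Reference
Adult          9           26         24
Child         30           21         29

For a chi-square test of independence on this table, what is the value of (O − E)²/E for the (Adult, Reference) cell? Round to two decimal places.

Row total (Adult) = 59; column total (Reference) = 53; N = 139.
Expected count E = 59 × 53 / 139 = 22.496.
Contribution = (O − E)²/E = (24 − 22.496)² / 22.496 = 0.10.

0.10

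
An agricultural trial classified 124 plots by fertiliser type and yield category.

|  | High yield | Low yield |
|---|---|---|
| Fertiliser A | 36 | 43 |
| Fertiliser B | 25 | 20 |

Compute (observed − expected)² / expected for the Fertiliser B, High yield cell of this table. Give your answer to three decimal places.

0.370

Row total (Fertiliser B) = 45; column total (High yield) = 61; N = 124.
Expected count E = 45 × 61 / 124 = 22.1371.
Contribution = (O − E)²/E = (25 − 22.1371)² / 22.1371 = 0.370.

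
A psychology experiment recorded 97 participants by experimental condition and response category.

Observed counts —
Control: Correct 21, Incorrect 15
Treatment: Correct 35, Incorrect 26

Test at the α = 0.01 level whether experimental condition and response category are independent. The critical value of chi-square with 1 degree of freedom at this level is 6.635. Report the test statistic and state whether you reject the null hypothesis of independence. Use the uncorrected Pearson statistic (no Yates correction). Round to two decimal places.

Row totals: 36, 61. Column totals: 56, 41. Grand total N = 97.
Expected counts (row total × column total / N):
  Control, Correct: 36×56/97 = 20.784
  Control, Incorrect: 36×41/97 = 15.216
  Treatment, Correct: 61×56/97 = 35.216
  Treatment, Incorrect: 61×41/97 = 25.784
Contributions (O − E)²/E:
  (21 − 20.784)²/20.784 = 0.0022
  (15 − 15.216)²/15.216 = 0.0031
  (35 − 35.216)²/35.216 = 0.0013
  (26 − 25.784)²/25.784 = 0.0018
χ² = 0.0022 + 0.0031 + 0.0013 + 0.0018 = 0.01
df = (2−1)(2−1) = 1. Since 0.01 < 6.635, fail to reject the null hypothesis of independence at α = 0.01.

0.01; fail to reject H₀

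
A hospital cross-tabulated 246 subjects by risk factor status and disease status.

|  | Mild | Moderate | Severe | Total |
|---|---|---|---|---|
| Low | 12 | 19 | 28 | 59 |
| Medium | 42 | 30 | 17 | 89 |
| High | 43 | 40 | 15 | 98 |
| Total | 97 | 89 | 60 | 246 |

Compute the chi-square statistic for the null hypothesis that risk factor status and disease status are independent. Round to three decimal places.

25.503

Grand total N = 246.
Expected counts (row total × column total / N):
  Low, Mild: 59×97/246 = 23.2642
  Low, Moderate: 59×89/246 = 21.3455
  Low, Severe: 59×60/246 = 14.3902
  Medium, Mild: 89×97/246 = 35.0935
  Medium, Moderate: 89×89/246 = 32.1992
  Medium, Severe: 89×60/246 = 21.7073
  High, Mild: 98×97/246 = 38.6423
  High, Moderate: 98×89/246 = 35.4553
  High, Severe: 98×60/246 = 23.9024
Contributions (O − E)²/E:
  (12 − 23.2642)²/23.2642 = 5.4540
  (19 − 21.3455)²/21.3455 = 0.2577
  (28 − 14.3902)²/14.3902 = 12.8717
  (42 − 35.0935)²/35.0935 = 1.3592
  (30 − 32.1992)²/32.1992 = 0.1502
  (17 − 21.7073)²/21.7073 = 1.0208
  (43 − 38.6423)²/38.6423 = 0.4914
  (40 − 35.4553)²/35.4553 = 0.5825
  (15 − 23.9024)²/23.9024 = 3.3157
χ² = 5.4540 + 0.2577 + 12.8717 + 1.3592 + 0.1502 + 1.0208 + 0.4914 + 0.5825 + 3.3157 = 25.503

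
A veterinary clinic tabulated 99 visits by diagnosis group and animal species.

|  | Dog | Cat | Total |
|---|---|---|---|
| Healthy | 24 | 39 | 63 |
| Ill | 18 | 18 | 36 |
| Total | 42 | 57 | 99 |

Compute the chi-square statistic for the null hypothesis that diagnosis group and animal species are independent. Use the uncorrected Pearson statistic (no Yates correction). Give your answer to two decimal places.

1.33

Grand total N = 99.
Expected counts (row total × column total / N):
  Healthy, Dog: 63×42/99 = 26.727
  Healthy, Cat: 63×57/99 = 36.273
  Ill, Dog: 36×42/99 = 15.273
  Ill, Cat: 36×57/99 = 20.727
Contributions (O − E)²/E:
  (24 − 26.727)²/26.727 = 0.2782
  (39 − 36.273)²/36.273 = 0.2050
  (18 − 15.273)²/15.273 = 0.4869
  (18 − 20.727)²/20.727 = 0.3588
χ² = 0.2782 + 0.2050 + 0.4869 + 0.3588 = 1.33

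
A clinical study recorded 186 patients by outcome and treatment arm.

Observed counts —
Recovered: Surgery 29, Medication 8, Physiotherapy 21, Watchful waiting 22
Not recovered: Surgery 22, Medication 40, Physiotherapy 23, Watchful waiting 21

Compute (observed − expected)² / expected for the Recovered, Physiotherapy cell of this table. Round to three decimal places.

Row total (Recovered) = 80; column total (Physiotherapy) = 44; N = 186.
Expected count E = 80 × 44 / 186 = 18.9247.
Contribution = (O − E)²/E = (21 − 18.9247)² / 18.9247 = 0.228.

0.228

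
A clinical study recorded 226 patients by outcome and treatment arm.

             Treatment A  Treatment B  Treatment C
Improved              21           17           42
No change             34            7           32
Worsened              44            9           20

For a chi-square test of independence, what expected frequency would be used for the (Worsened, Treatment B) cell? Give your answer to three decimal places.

Row total (Worsened) = 73; column total (Treatment B) = 33; grand total N = 226.
Expected count = (row total × column total) / N = 73 × 33 / 226 = 10.659.

10.659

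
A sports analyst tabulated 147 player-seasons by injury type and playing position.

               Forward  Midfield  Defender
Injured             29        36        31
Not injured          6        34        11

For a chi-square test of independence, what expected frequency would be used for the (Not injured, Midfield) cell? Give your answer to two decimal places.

Row total (Not injured) = 51; column total (Midfield) = 70; grand total N = 147.
Expected count = (row total × column total) / N = 51 × 70 / 147 = 24.29.

24.29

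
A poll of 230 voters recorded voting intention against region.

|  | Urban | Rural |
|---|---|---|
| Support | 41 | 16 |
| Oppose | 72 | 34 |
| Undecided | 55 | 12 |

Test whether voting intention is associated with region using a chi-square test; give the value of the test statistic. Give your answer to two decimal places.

4.23

Row totals: 57, 106, 67. Column totals: 168, 62. Grand total N = 230.
Expected counts (row total × column total / N):
  Support, Urban: 57×168/230 = 41.635
  Support, Rural: 57×62/230 = 15.365
  Oppose, Urban: 106×168/230 = 77.426
  Oppose, Rural: 106×62/230 = 28.574
  Undecided, Urban: 67×168/230 = 48.939
  Undecided, Rural: 67×62/230 = 18.061
Contributions (O − E)²/E:
  (41 − 41.635)²/41.635 = 0.0097
  (16 − 15.365)²/15.365 = 0.0262
  (72 − 77.426)²/77.426 = 0.3803
  (34 − 28.574)²/28.574 = 1.0304
  (55 − 48.939)²/48.939 = 0.7506
  (12 − 18.061)²/18.061 = 2.0340
χ² = 0.0097 + 0.0262 + 0.3803 + 1.0304 + 0.7506 + 2.0340 = 4.23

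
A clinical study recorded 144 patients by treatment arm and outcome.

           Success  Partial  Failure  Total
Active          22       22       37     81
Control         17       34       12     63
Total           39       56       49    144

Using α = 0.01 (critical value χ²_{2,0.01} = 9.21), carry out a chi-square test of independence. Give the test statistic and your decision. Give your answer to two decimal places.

Grand total N = 144.
Expected counts (row total × column total / N):
  Active, Success: 81×39/144 = 21.9375
  Active, Partial: 81×56/144 = 31.5000
  Active, Failure: 81×49/144 = 27.5625
  Control, Success: 63×39/144 = 17.0625
  Control, Partial: 63×56/144 = 24.5000
  Control, Failure: 63×49/144 = 21.4375
Contributions (O − E)²/E:
  (22 − 21.9375)²/21.9375 = 0.0002
  (22 − 31.5000)²/31.5000 = 2.8651
  (37 − 27.5625)²/27.5625 = 3.2314
  (17 − 17.0625)²/17.0625 = 0.0002
  (34 − 24.5000)²/24.5000 = 3.6837
  (12 − 21.4375)²/21.4375 = 4.1547
χ² = 0.0002 + 2.8651 + 3.2314 + 0.0002 + 3.6837 + 4.1547 = 13.94
df = (2−1)(3−1) = 2. Since 13.94 > 9.21, reject the null hypothesis of independence at α = 0.01.

13.94; reject H₀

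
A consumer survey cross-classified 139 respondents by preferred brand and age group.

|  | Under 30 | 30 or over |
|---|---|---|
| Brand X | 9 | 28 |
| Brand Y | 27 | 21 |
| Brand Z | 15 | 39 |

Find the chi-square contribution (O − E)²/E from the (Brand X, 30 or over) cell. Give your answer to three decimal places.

Row total (Brand X) = 37; column total (30 or over) = 88; N = 139.
Expected count E = 37 × 88 / 139 = 23.4245.
Contribution = (O − E)²/E = (28 − 23.4245)² / 23.4245 = 0.894.

0.894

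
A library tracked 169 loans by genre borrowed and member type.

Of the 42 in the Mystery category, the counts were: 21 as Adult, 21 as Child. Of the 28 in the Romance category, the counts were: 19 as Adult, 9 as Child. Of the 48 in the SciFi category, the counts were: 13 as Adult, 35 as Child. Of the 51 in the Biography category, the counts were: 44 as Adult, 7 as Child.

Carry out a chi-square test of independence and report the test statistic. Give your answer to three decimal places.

Row totals: 42, 28, 48, 51. Column totals: 97, 72. Grand total N = 169.
Expected counts (row total × column total / N):
  Mystery, Adult: 42×97/169 = 24.1065
  Mystery, Child: 42×72/169 = 17.8935
  Romance, Adult: 28×97/169 = 16.0710
  Romance, Child: 28×72/169 = 11.9290
  SciFi, Adult: 48×97/169 = 27.5503
  SciFi, Child: 48×72/169 = 20.4497
  Biography, Adult: 51×97/169 = 29.2722
  Biography, Child: 51×72/169 = 21.7278
Contributions (O − E)²/E:
  (21 − 24.1065)²/24.1065 = 0.4003
  (21 − 17.8935)²/17.8935 = 0.5393
  (19 − 16.0710)²/16.0710 = 0.5338
  (9 − 11.9290)²/11.9290 = 0.7192
  (13 − 27.5503)²/27.5503 = 7.6845
  (35 − 20.4497)²/20.4497 = 10.3528
  (44 − 29.2722)²/29.2722 = 7.4100
  (7 − 21.7278)²/21.7278 = 9.9830
χ² = 0.4003 + 0.5393 + 0.5338 + 0.7192 + 7.6845 + 10.3528 + 7.4100 + 9.9830 = 37.623

37.623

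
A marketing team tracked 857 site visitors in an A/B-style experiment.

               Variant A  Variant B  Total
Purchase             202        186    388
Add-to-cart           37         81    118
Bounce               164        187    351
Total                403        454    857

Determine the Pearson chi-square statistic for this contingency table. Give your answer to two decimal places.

15.59

Grand total N = 857.
Expected counts (row total × column total / N):
  Purchase, Variant A: 388×403/857 = 182.455
  Purchase, Variant B: 388×454/857 = 205.545
  Add-to-cart, Variant A: 118×403/857 = 55.489
  Add-to-cart, Variant B: 118×454/857 = 62.511
  Bounce, Variant A: 351×403/857 = 165.056
  Bounce, Variant B: 351×454/857 = 185.944
Contributions (O − E)²/E:
  (202 − 182.455)²/182.455 = 2.0937
  (186 − 205.545)²/205.545 = 1.8585
  (37 − 55.489)²/55.489 = 6.1606
  (81 − 62.511)²/62.511 = 5.4685
  (164 − 165.056)²/165.056 = 0.0068
  (187 − 185.944)²/185.944 = 0.0060
χ² = 2.0937 + 1.8585 + 6.1606 + 5.4685 + 0.0068 + 0.0060 = 15.59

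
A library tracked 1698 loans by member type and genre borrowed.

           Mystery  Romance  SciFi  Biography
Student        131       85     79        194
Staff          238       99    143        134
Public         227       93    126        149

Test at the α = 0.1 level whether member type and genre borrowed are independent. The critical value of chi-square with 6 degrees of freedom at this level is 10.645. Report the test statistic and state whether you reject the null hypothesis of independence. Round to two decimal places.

Row totals: 489, 614, 595. Column totals: 596, 277, 348, 477. Grand total N = 1698.
Expected counts (row total × column total / N):
  Student, Mystery: 489×596/1698 = 171.640
  Student, Romance: 489×277/1698 = 79.772
  Student, SciFi: 489×348/1698 = 100.219
  Student, Biography: 489×477/1698 = 137.369
  Staff, Mystery: 614×596/1698 = 215.515
  Staff, Romance: 614×277/1698 = 100.164
  Staff, SciFi: 614×348/1698 = 125.837
  Staff, Biography: 614×477/1698 = 172.484
  Public, Mystery: 595×596/1698 = 208.846
  Public, Romance: 595×277/1698 = 97.064
  Public, SciFi: 595×348/1698 = 121.943
  Public, Biography: 595×477/1698 = 167.147
Contributions (O − E)²/E:
  (131 − 171.640)²/171.640 = 9.6225
  (85 − 79.772)²/79.772 = 0.3426
  (79 − 100.219)²/100.219 = 4.4926
  (194 − 137.369)²/137.369 = 23.3464
  (238 − 215.515)²/215.515 = 2.3459
  (99 − 100.164)²/100.164 = 0.0135
  (143 − 125.837)²/125.837 = 2.3409
  (134 − 172.484)²/172.484 = 8.5864
  (227 − 208.846)²/208.846 = 1.5780
  (93 − 97.064)²/97.064 = 0.1702
  (126 − 121.943)²/121.943 = 0.1350
  (149 − 167.147)²/167.147 = 1.9702
χ² = 9.6225 + 0.3426 + 4.4926 + 23.3464 + 2.3459 + 0.0135 + 2.3409 + 8.5864 + 1.5780 + 0.1702 + 0.1350 + 1.9702 = 54.94
df = (3−1)(4−1) = 6. Since 54.94 > 10.645, reject the null hypothesis of independence at α = 0.1.

54.94; reject H₀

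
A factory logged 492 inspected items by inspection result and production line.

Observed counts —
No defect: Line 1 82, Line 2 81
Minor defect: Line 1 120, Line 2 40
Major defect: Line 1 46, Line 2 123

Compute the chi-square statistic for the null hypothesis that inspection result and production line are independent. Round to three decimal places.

Row totals: 163, 160, 169. Column totals: 248, 244. Grand total N = 492.
Expected counts (row total × column total / N):
  No defect, Line 1: 163×248/492 = 82.1626
  No defect, Line 2: 163×244/492 = 80.8374
  Minor defect, Line 1: 160×248/492 = 80.6504
  Minor defect, Line 2: 160×244/492 = 79.3496
  Major defect, Line 1: 169×248/492 = 85.1870
  Major defect, Line 2: 169×244/492 = 83.8130
Contributions (O − E)²/E:
  (82 − 82.1626)²/82.1626 = 0.0003
  (81 − 80.8374)²/80.8374 = 0.0003
  (120 − 80.6504)²/80.6504 = 19.1988
  (40 − 79.3496)²/79.3496 = 19.5135
  (46 − 85.1870)²/85.1870 = 18.0265
  (123 − 83.8130)²/83.8130 = 18.3220
χ² = 0.0003 + 0.0003 + 19.1988 + 19.5135 + 18.0265 + 18.3220 = 75.061

75.061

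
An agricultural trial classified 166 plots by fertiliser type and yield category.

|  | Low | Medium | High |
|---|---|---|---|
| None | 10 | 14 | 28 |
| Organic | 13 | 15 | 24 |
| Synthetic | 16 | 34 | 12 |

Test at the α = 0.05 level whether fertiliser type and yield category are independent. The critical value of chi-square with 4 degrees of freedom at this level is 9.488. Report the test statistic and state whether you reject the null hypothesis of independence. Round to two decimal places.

Row totals: 52, 52, 62. Column totals: 39, 63, 64. Grand total N = 166.
Expected counts (row total × column total / N):
  None, Low: 52×39/166 = 12.217
  None, Medium: 52×63/166 = 19.735
  None, High: 52×64/166 = 20.048
  Organic, Low: 52×39/166 = 12.217
  Organic, Medium: 52×63/166 = 19.735
  Organic, High: 52×64/166 = 20.048
  Synthetic, Low: 62×39/166 = 14.566
  Synthetic, Medium: 62×63/166 = 23.530
  Synthetic, High: 62×64/166 = 23.904
Contributions (O − E)²/E:
  (10 − 12.217)²/12.217 = 0.4023
  (14 − 19.735)²/19.735 = 1.6666
  (28 − 20.048)²/20.048 = 3.1541
  (13 − 12.217)²/12.217 = 0.0502
  (15 − 19.735)²/19.735 = 1.1361
  (24 − 20.048)²/20.048 = 0.7790
  (16 − 14.566)²/14.566 = 0.1412
  (34 − 23.530)²/23.530 = 4.6588
  (12 − 23.904)²/23.904 = 5.9281
χ² = 0.4023 + 1.6666 + 3.1541 + 0.0502 + 1.1361 + 0.7790 + 0.1412 + 4.6588 + 5.9281 = 17.92
df = (3−1)(3−1) = 4. Since 17.92 > 9.488, reject the null hypothesis of independence at α = 0.05.

17.92; reject H₀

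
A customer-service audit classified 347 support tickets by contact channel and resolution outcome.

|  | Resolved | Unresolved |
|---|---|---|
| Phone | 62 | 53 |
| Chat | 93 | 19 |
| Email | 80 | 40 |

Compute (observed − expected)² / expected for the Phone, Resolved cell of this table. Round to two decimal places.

3.24

Row total (Phone) = 115; column total (Resolved) = 235; N = 347.
Expected count E = 115 × 235 / 347 = 77.882.
Contribution = (O − E)²/E = (62 − 77.882)² / 77.882 = 3.24.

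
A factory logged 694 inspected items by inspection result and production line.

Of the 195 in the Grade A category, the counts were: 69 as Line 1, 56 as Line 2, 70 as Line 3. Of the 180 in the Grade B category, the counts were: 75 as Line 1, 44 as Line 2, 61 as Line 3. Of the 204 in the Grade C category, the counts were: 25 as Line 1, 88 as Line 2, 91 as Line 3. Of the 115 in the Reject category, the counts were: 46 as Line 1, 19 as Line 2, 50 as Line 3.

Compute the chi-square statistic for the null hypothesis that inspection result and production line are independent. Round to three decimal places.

Row totals: 195, 180, 204, 115. Column totals: 215, 207, 272. Grand total N = 694.
Expected counts (row total × column total / N):
  Grade A, Line 1: 195×215/694 = 60.4107
  Grade A, Line 2: 195×207/694 = 58.1628
  Grade A, Line 3: 195×272/694 = 76.4265
  Grade B, Line 1: 180×215/694 = 55.7637
  Grade B, Line 2: 180×207/694 = 53.6888
  Grade B, Line 3: 180×272/694 = 70.5476
  Grade C, Line 1: 204×215/694 = 63.1988
  Grade C, Line 2: 204×207/694 = 60.8473
  Grade C, Line 3: 204×272/694 = 79.9539
  Reject, Line 1: 115×215/694 = 35.6268
  Reject, Line 2: 115×207/694 = 34.3012
  Reject, Line 3: 115×272/694 = 45.0720
Contributions (O − E)²/E:
  (69 − 60.4107)²/60.4107 = 1.2212
  (56 − 58.1628)²/58.1628 = 0.0804
  (70 − 76.4265)²/76.4265 = 0.5404
  (75 − 55.7637)²/55.7637 = 6.6358
  (44 − 53.6888)²/53.6888 = 1.7485
  (61 − 70.5476)²/70.5476 = 1.2921
  (25 − 63.1988)²/63.1988 = 23.0882
  (88 − 60.8473)²/60.8473 = 12.1167
  (91 − 79.9539)²/79.9539 = 1.5261
  (46 − 35.6268)²/35.6268 = 3.0203
  (19 − 34.3012)²/34.3012 = 6.8256
  (50 − 45.0720)²/45.0720 = 0.5388
χ² = 1.2212 + 0.0804 + 0.5404 + 6.6358 + 1.7485 + 1.2921 + 23.0882 + 12.1167 + 1.5261 + 3.0203 + 6.8256 + 0.5388 = 58.634

58.634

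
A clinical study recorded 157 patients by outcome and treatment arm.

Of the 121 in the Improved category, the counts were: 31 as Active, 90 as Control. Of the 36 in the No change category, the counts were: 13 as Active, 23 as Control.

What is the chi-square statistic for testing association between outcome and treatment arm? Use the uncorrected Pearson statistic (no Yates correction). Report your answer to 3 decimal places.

1.514

Row totals: 121, 36. Column totals: 44, 113. Grand total N = 157.
Expected counts (row total × column total / N):
  Improved, Active: 121×44/157 = 33.9108
  Improved, Control: 121×113/157 = 87.0892
  No change, Active: 36×44/157 = 10.0892
  No change, Control: 36×113/157 = 25.9108
Contributions (O − E)²/E:
  (31 − 33.9108)²/33.9108 = 0.2499
  (90 − 87.0892)²/87.0892 = 0.0973
  (13 − 10.0892)²/10.0892 = 0.8398
  (23 − 25.9108)²/25.9108 = 0.3270
χ² = 0.2499 + 0.0973 + 0.8398 + 0.3270 = 1.514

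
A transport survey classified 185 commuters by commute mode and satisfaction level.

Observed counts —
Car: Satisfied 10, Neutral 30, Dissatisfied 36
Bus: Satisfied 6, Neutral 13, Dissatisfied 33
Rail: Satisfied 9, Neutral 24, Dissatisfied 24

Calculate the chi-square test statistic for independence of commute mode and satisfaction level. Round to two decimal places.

5.63

Row totals: 76, 52, 57. Column totals: 25, 67, 93. Grand total N = 185.
Expected counts (row total × column total / N):
  Car, Satisfied: 76×25/185 = 10.270
  Car, Neutral: 76×67/185 = 27.524
  Car, Dissatisfied: 76×93/185 = 38.205
  Bus, Satisfied: 52×25/185 = 7.027
  Bus, Neutral: 52×67/185 = 18.832
  Bus, Dissatisfied: 52×93/185 = 26.141
  Rail, Satisfied: 57×25/185 = 7.703
  Rail, Neutral: 57×67/185 = 20.643
  Rail, Dissatisfied: 57×93/185 = 28.654
Contributions (O − E)²/E:
  (10 − 10.270)²/10.270 = 0.0071
  (30 − 27.524)²/27.524 = 0.2227
  (36 − 38.205)²/38.205 = 0.1273
  (6 − 7.027)²/7.027 = 0.1501
  (13 − 18.832)²/18.832 = 1.8061
  (33 − 26.141)²/26.141 = 1.7997
  (9 − 7.703)²/7.703 = 0.2184
  (24 − 20.643)²/20.643 = 0.5459
  (24 − 28.654)²/28.654 = 0.7559
χ² = 0.0071 + 0.2227 + 0.1273 + 0.1501 + 1.8061 + 1.7997 + 0.2184 + 0.5459 + 0.7559 = 5.63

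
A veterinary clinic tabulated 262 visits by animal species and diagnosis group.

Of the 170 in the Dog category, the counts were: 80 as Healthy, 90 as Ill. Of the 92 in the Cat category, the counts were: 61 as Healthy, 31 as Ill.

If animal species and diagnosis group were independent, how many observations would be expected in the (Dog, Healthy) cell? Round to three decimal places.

91.489

Row total (Dog) = 170; column total (Healthy) = 141; grand total N = 262.
Expected count = (row total × column total) / N = 170 × 141 / 262 = 91.489.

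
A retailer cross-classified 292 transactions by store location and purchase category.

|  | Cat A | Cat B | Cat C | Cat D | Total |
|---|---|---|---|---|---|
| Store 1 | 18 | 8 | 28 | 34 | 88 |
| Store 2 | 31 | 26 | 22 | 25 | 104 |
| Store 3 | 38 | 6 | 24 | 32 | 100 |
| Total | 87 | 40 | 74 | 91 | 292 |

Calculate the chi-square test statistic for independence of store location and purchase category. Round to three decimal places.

Grand total N = 292.
Expected counts (row total × column total / N):
  Store 1, Cat A: 88×87/292 = 26.21918
  Store 1, Cat B: 88×40/292 = 12.05479
  Store 1, Cat C: 88×74/292 = 22.30137
  Store 1, Cat D: 88×91/292 = 27.42466
  Store 2, Cat A: 104×87/292 = 30.98630
  Store 2, Cat B: 104×40/292 = 14.24658
  Store 2, Cat C: 104×74/292 = 26.35616
  Store 2, Cat D: 104×91/292 = 32.41096
  Store 3, Cat A: 100×87/292 = 29.79452
  Store 3, Cat B: 100×40/292 = 13.69863
  Store 3, Cat C: 100×74/292 = 25.34247
  Store 3, Cat D: 100×91/292 = 31.16438
Contributions (O − E)²/E:
  (18 − 26.21918)²/26.21918 = 2.5765
  (8 − 12.05479)²/12.05479 = 1.3639
  (28 − 22.30137)²/22.30137 = 1.4562
  (34 − 27.42466)²/27.42466 = 1.5765
  (31 − 30.98630)²/30.98630 = 0.0000
  (26 − 14.24658)²/14.24658 = 9.6966
  (22 − 26.35616)²/26.35616 = 0.7200
  (25 − 32.41096)²/32.41096 = 1.6946
  (38 − 29.79452)²/29.79452 = 2.2598
  (6 − 13.69863)²/13.69863 = 4.3266
  (24 − 25.34247)²/25.34247 = 0.0711
  (32 − 31.16438)²/31.16438 = 0.0224
χ² = 2.5765 + 1.3639 + 1.4562 + 1.5765 + 0.0000 + 9.6966 + 0.7200 + 1.6946 + 2.2598 + 4.3266 + 0.0711 + 0.0224 = 25.764

25.764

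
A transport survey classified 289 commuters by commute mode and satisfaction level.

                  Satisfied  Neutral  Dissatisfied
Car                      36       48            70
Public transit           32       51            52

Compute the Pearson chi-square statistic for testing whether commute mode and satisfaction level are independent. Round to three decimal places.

Row totals: 154, 135. Column totals: 68, 99, 122. Grand total N = 289.
Expected counts (row total × column total / N):
  Car, Satisfied: 154×68/289 = 36.2353
  Car, Neutral: 154×99/289 = 52.7543
  Car, Dissatisfied: 154×122/289 = 65.0104
  Public transit, Satisfied: 135×68/289 = 31.7647
  Public transit, Neutral: 135×99/289 = 46.2457
  Public transit, Dissatisfied: 135×122/289 = 56.9896
Contributions (O − E)²/E:
  (36 − 36.2353)²/36.2353 = 0.0015
  (48 − 52.7543)²/52.7543 = 0.4285
  (70 − 65.0104)²/65.0104 = 0.3830
  (32 − 31.7647)²/31.7647 = 0.0017
  (51 − 46.2457)²/46.2457 = 0.4888
  (52 − 56.9896)²/56.9896 = 0.4369
χ² = 0.0015 + 0.4285 + 0.3830 + 0.0017 + 0.4888 + 0.4369 = 1.740

1.740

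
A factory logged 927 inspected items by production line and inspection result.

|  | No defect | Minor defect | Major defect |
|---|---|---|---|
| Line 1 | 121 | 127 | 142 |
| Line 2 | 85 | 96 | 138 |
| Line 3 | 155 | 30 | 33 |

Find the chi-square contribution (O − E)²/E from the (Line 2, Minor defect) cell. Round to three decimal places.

Row total (Line 2) = 319; column total (Minor defect) = 253; N = 927.
Expected count E = 319 × 253 / 927 = 87.06257.
Contribution = (O − E)²/E = (96 − 87.06257)² / 87.06257 = 0.917.

0.917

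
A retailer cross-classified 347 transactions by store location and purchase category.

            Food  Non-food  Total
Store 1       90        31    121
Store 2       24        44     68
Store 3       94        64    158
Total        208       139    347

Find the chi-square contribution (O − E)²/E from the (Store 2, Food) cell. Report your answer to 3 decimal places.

Row total (Store 2) = 68; column total (Food) = 208; N = 347.
Expected count E = 68 × 208 / 347 = 40.7608.
Contribution = (O − E)²/E = (24 − 40.7608)² / 40.7608 = 6.892.

6.892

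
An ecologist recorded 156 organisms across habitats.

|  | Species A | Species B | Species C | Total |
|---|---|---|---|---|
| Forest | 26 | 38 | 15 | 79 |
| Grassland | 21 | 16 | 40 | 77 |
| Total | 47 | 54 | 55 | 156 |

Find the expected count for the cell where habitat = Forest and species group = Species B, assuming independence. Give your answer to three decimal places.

27.346

Row total (Forest) = 79; column total (Species B) = 54; grand total N = 156.
Expected count = (row total × column total) / N = 79 × 54 / 156 = 27.346.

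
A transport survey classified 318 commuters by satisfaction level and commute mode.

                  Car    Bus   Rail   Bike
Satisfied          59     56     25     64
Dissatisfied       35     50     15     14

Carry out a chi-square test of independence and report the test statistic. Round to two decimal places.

Row totals: 204, 114. Column totals: 94, 106, 40, 78. Grand total N = 318.
Expected counts (row total × column total / N):
  Satisfied, Car: 204×94/318 = 60.302
  Satisfied, Bus: 204×106/318 = 68.000
  Satisfied, Rail: 204×40/318 = 25.660
  Satisfied, Bike: 204×78/318 = 50.038
  Dissatisfied, Car: 114×94/318 = 33.698
  Dissatisfied, Bus: 114×106/318 = 38.000
  Dissatisfied, Rail: 114×40/318 = 14.340
  Dissatisfied, Bike: 114×78/318 = 27.962
Contributions (O − E)²/E:
  (59 − 60.302)²/60.302 = 0.0281
  (56 − 68.000)²/68.000 = 2.1176
  (25 − 25.660)²/25.660 = 0.0170
  (64 − 50.038)²/50.038 = 3.8958
  (35 − 33.698)²/33.698 = 0.0503
  (50 − 38.000)²/38.000 = 3.7895
  (15 − 14.340)²/14.340 = 0.0304
  (14 − 27.962)²/27.962 = 6.9715
χ² = 0.0281 + 2.1176 + 0.0170 + 3.8958 + 0.0503 + 3.7895 + 0.0304 + 6.9715 = 16.90

16.90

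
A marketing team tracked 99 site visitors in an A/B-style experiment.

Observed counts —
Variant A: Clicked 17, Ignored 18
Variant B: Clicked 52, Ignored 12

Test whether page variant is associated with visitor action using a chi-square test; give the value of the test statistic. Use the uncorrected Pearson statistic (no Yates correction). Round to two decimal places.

11.44

Row totals: 35, 64. Column totals: 69, 30. Grand total N = 99.
Expected counts (row total × column total / N):
  Variant A, Clicked: 35×69/99 = 24.394
  Variant A, Ignored: 35×30/99 = 10.606
  Variant B, Clicked: 64×69/99 = 44.606
  Variant B, Ignored: 64×30/99 = 19.394
Contributions (O − E)²/E:
  (17 − 24.394)²/24.394 = 2.2412
  (18 − 10.606)²/10.606 = 5.1547
  (52 − 44.606)²/44.606 = 1.2256
  (12 − 19.394)²/19.394 = 2.8190
χ² = 2.2412 + 5.1547 + 1.2256 + 2.8190 = 11.44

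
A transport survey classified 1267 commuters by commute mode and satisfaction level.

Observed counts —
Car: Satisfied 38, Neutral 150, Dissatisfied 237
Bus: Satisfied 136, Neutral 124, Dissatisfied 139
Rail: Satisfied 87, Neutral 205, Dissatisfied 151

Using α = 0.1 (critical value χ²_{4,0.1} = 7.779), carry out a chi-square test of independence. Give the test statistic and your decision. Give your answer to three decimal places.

Row totals: 425, 399, 443. Column totals: 261, 479, 527. Grand total N = 1267.
Expected counts (row total × column total / N):
  Car, Satisfied: 425×261/1267 = 87.5493
  Car, Neutral: 425×479/1267 = 160.6748
  Car, Dissatisfied: 425×527/1267 = 176.7758
  Bus, Satisfied: 399×261/1267 = 82.1934
  Bus, Neutral: 399×479/1267 = 150.8453
  Bus, Dissatisfied: 399×527/1267 = 165.9613
  Rail, Satisfied: 443×261/1267 = 91.2573
  Rail, Neutral: 443×479/1267 = 167.4799
  Rail, Dissatisfied: 443×527/1267 = 184.2628
Contributions (O − E)²/E:
  (38 − 87.5493)²/87.5493 = 28.0429
  (150 − 160.6748)²/160.6748 = 0.7092
  (237 − 176.7758)²/176.7758 = 20.5173
  (136 − 82.1934)²/82.1934 = 35.2236
  (124 − 150.8453)²/150.8453 = 4.7775
  (139 − 165.9613)²/165.9613 = 4.3800
  (87 − 91.2573)²/91.2573 = 0.1986
  (205 − 167.4799)²/167.4799 = 8.4055
  (151 − 184.2628)²/184.2628 = 6.0045
χ² = 28.0429 + 0.7092 + 20.5173 + 35.2236 + 4.7775 + 4.3800 + 0.1986 + 8.4055 + 6.0045 = 108.259
df = (3−1)(3−1) = 4. Since 108.259 > 7.779, reject the null hypothesis of independence at α = 0.1.

108.259; reject H₀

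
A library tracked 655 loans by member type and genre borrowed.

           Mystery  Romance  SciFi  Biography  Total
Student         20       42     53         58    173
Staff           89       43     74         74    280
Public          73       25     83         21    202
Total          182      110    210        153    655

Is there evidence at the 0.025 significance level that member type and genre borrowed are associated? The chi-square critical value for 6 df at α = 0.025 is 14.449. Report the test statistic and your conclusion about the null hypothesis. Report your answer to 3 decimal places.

Grand total N = 655.
Expected counts (row total × column total / N):
  Student, Mystery: 173×182/655 = 48.0702
  Student, Romance: 173×110/655 = 29.0534
  Student, SciFi: 173×210/655 = 55.4656
  Student, Biography: 173×153/655 = 40.4107
  Staff, Mystery: 280×182/655 = 77.8015
  Staff, Romance: 280×110/655 = 47.0229
  Staff, SciFi: 280×210/655 = 89.7710
  Staff, Biography: 280×153/655 = 65.4046
  Public, Mystery: 202×182/655 = 56.1282
  Public, Romance: 202×110/655 = 33.9237
  Public, SciFi: 202×210/655 = 64.7634
  Public, Biography: 202×153/655 = 47.1847
Contributions (O − E)²/E:
  (20 − 48.0702)²/48.0702 = 16.3914
  (42 − 29.0534)²/29.0534 = 5.7692
  (53 − 55.4656)²/55.4656 = 0.1096
  (58 − 40.4107)²/40.4107 = 7.6560
  (89 − 77.8015)²/77.8015 = 1.6119
  (43 − 47.0229)²/47.0229 = 0.3442
  (74 − 89.7710)²/89.7710 = 2.7707
  (74 − 65.4046)²/65.4046 = 1.1296
  (73 − 56.1282)²/56.1282 = 5.0716
  (25 − 33.9237)²/33.9237 = 2.3474
  (83 − 64.7634)²/64.7634 = 5.1352
  (21 − 47.1847)²/47.1847 = 14.5309
χ² = 16.3914 + 5.7692 + 0.1096 + 7.6560 + 1.6119 + 0.3442 + 2.7707 + 1.1296 + 5.0716 + 2.3474 + 5.1352 + 14.5309 = 62.868
df = (3−1)(4−1) = 6. Since 62.868 > 14.449, reject the null hypothesis of independence at α = 0.025.

62.868; reject H₀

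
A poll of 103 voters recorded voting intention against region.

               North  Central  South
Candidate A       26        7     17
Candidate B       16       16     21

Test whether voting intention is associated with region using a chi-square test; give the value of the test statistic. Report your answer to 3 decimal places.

Row totals: 50, 53. Column totals: 42, 23, 38. Grand total N = 103.
Expected counts (row total × column total / N):
  Candidate A, North: 50×42/103 = 20.3883
  Candidate A, Central: 50×23/103 = 11.1650
  Candidate A, South: 50×38/103 = 18.4466
  Candidate B, North: 53×42/103 = 21.6117
  Candidate B, Central: 53×23/103 = 11.8350
  Candidate B, South: 53×38/103 = 19.5534
Contributions (O − E)²/E:
  (26 − 20.3883)²/20.3883 = 1.5446
  (7 − 11.1650)²/11.1650 = 1.5537
  (17 − 18.4466)²/18.4466 = 0.1134
  (16 − 21.6117)²/21.6117 = 1.4571
  (16 − 11.8350)²/11.8350 = 1.4658
  (21 − 19.5534)²/19.5534 = 0.1070
χ² = 1.5446 + 1.5537 + 0.1134 + 1.4571 + 1.4658 + 0.1070 = 6.242

6.242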